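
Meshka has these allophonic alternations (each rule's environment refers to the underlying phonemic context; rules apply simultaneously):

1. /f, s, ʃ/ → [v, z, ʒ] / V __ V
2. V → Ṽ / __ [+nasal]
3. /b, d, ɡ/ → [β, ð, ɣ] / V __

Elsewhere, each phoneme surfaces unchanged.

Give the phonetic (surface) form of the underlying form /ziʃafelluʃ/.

[ziʒavelluʃ]

/z/ (word-initial): no rule targets it → [z].
/i/ — between /z/ and /ʃ/; rule 2 does not apply here → [i].
/ʃ/ (between /i/ and /a/): between two vowels, so rule 1 applies → [ʒ].
/a/ (between /ʃ/ and /f/) fails the environment for rule 2, so it stays [a].
/f/ — between /a/ and /e/, between two vowels — surfaces as [v] (rule 1).
/e/ (between /f/ and /l/) fails the environment for rule 2, so it stays [e].
/l/ stays [l].
/l/ (between /l/ and /u/): no rule targets it → [l].
/u/ (between /l/ and /ʃ/) fails the environment for rule 2, so it stays [u].
/ʃ/ — word-final; rule 1 does not apply here → [ʃ].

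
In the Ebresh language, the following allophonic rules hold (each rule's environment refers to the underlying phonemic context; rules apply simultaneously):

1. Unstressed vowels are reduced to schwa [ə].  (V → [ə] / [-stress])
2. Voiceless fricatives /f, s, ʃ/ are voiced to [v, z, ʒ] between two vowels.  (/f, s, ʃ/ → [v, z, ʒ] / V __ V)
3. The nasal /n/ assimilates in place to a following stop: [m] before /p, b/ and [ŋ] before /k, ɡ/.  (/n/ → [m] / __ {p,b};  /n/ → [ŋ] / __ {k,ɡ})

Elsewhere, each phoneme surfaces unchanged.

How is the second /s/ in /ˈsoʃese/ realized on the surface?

/s/ meets the environment for rule 2 (between two vowels) → [z].

[z]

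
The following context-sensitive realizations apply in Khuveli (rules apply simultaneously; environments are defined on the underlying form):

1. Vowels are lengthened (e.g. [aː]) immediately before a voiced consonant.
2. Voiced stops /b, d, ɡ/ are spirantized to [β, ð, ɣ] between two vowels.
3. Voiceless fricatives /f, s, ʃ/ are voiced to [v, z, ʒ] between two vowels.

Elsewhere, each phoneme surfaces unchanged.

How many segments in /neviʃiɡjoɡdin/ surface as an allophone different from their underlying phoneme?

Segments that undergo a rule: /e/ → [eː] (rule 1); /ʃ/ → [ʒ] (rule 3); /i/ → [iː] (rule 1); /o/ → [oː] (rule 1); /i/ → [iː] (rule 1).
All other segments surface unchanged.

5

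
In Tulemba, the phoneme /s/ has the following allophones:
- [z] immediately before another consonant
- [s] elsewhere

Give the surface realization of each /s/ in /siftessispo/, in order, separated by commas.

[s], [z], [s], [z]

Occurrence 1 (position 1): no conditioning environment matches → elsewhere allophone [s].
Occurrence 2 (position 6): immediately before another consonant → [z].
Occurrence 3 (position 7): no conditioning environment matches → elsewhere allophone [s].
Occurrence 4 (position 9): immediately before another consonant → [z].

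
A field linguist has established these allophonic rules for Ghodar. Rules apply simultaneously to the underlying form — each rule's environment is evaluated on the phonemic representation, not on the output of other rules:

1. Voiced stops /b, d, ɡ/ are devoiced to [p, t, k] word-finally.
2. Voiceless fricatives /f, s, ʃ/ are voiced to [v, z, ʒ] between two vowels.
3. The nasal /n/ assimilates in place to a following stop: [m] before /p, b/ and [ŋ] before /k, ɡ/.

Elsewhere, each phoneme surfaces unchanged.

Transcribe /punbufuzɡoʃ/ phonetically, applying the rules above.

/p/ (word-initial): no rule targets it → [p].
/u/ (between /p/ and /n/): no rule targets it → [u].
/n/ — between /u/ and /b/, before a labial or velar stop — surfaces as [m] (rule 3).
/b/ (between /n/ and /u/) is in the target of rule 1 but the environment (word-finally) is not met → [b].
/u/ — not in any rule's target class → [u].
/f/ (between /u/ and /u/) occurs between two vowels → [v] by rule 2.
/u/ — not in any rule's target class → [u].
/z/ stays [z].
/ɡ/ (between /z/ and /o/) fails the environment for rule 1, so it stays [ɡ].
/o/ stays [o].
/ʃ/ (word-final) is in the target of rule 2 but the environment (between two vowels) is not met → [ʃ].

[pumbuvuzɡoʃ]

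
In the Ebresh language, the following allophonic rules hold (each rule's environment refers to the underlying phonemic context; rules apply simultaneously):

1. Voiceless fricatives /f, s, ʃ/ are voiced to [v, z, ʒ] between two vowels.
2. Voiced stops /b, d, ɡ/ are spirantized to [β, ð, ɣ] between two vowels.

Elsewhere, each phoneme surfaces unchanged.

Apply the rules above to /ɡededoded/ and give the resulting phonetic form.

[ɡeðeðoðed]

/ɡ/ (word-initial): rule 2 targets it, but not between two vowels → unchanged [ɡ].
/e/ (between /ɡ/ and /d/): no rule targets it → [e].
/d/ — between /e/ and /e/, between two vowels — surfaces as [ð] (rule 2).
/e/ stays [e].
/d/ (between /e/ and /o/): between two vowels, so rule 2 applies → [ð].
/o/ (between /d/ and /d/) is unaffected → [o].
Rule 2 applies to /d/ (between /o/ and /e/: between two vowels) → [ð].
/e/ (between /d/ and /d/): no rule targets it → [e].
/d/ (word-final): rule 2 targets it, but not between two vowels → unchanged [d].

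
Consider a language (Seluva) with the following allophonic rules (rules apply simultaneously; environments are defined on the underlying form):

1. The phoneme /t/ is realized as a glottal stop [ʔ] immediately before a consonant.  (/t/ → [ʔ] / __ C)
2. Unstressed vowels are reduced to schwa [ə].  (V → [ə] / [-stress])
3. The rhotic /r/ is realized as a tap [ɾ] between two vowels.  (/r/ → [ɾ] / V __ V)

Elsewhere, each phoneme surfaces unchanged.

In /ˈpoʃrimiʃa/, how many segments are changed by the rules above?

Segments that undergo a rule: /i/ → [ə] (rule 2); /i/ → [ə] (rule 2); /a/ → [ə] (rule 2).
All other segments surface unchanged.

3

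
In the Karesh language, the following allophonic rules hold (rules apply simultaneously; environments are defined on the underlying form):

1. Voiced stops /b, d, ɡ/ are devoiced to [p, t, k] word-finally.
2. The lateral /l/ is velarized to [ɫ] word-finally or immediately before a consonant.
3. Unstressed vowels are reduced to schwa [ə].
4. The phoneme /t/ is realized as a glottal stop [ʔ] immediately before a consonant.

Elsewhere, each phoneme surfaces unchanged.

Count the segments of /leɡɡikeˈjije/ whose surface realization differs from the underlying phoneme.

4

Segments that undergo a rule: /e/ → [ə] (rule 3); /i/ → [ə] (rule 3); /e/ → [ə] (rule 3); /e/ → [ə] (rule 3).
All other segments surface unchanged.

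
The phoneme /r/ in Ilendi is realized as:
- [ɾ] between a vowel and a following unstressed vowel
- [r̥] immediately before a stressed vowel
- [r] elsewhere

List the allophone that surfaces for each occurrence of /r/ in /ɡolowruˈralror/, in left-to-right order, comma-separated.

[r], [r̥], [r], [r]

Occurrence 1 (position 6): no conditioning environment matches → elsewhere allophone [r].
Occurrence 2 (position 8): immediately before a stressed vowel → [r̥].
Occurrence 3 (position 11): no conditioning environment matches → elsewhere allophone [r].
Occurrence 4 (position 13): no conditioning environment matches → elsewhere allophone [r].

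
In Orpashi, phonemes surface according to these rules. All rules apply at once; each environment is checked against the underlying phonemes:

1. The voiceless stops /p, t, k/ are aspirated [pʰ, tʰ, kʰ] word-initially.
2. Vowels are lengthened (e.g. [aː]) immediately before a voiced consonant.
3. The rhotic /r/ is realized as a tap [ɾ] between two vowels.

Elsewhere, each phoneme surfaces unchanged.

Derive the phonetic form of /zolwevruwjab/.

/z/ (word-initial): no rule targets it → [z].
/o/ (between /z/ and /l/) occurs before a voiced consonant → [oː] by rule 2.
/l/ — not in any rule's target class → [l].
/w/ — not in any rule's target class → [w].
/e/ — between /w/ and /v/, before a voiced consonant — surfaces as [eː] (rule 2).
/v/ — not in any rule's target class → [v].
/r/ (between /v/ and /u/) fails the environment for rule 3, so it stays [r].
/u/ (between /r/ and /w/): before a voiced consonant, so rule 2 applies → [uː].
/w/ (between /u/ and /j/) is unaffected → [w].
/j/ (between /w/ and /a/): no rule targets it → [j].
/a/ (between /j/ and /b/) occurs before a voiced consonant → [aː] by rule 2.
/b/ stays [b].

[zoːlweːvruːwjaːb]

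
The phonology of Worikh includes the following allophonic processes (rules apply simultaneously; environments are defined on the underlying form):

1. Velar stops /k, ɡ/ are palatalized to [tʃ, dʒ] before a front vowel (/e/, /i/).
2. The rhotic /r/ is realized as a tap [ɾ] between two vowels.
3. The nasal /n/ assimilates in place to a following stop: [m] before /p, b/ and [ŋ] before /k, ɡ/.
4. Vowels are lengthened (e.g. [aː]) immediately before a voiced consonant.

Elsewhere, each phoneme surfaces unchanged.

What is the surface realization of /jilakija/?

[jiːlatʃiːja]

/j/ — not in any rule's target class → [j].
Rule 4 applies to /i/ (between /j/ and /l/: before a voiced consonant) → [iː].
/l/ (between /i/ and /a/) is unaffected → [l].
/a/ — between /l/ and /k/; rule 4 does not apply here → [a].
/k/ meets the environment for rule 1 (before a front vowel) → [tʃ].
/i/ — between /k/ and /j/, before a voiced consonant — surfaces as [iː] (rule 4).
/j/ (between /i/ and /a/): no rule targets it → [j].
/a/ — word-final; rule 4 does not apply here → [a].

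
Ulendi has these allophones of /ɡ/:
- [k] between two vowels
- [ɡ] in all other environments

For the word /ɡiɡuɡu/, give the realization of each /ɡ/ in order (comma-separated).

[ɡ], [k], [k]

Occurrence 1 (position 1): no conditioning environment matches → elsewhere allophone [ɡ].
Occurrence 2 (position 3): between two vowels → [k].
Occurrence 3 (position 5): between two vowels → [k].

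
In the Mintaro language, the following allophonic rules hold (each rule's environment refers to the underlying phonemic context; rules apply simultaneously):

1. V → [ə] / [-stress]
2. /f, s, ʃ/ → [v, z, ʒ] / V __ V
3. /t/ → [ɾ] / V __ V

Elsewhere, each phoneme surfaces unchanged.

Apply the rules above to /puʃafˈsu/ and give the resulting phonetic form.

/p/ (word-initial) is unaffected → [p].
/u/ meets the environment for rule 1 (in an unstressed syllable) → [ə].
/ʃ/ (between /u/ and /a/) occurs between two vowels → [ʒ] by rule 2.
/a/ — between /ʃ/ and /f/, in an unstressed syllable — surfaces as [ə] (rule 1).
/f/ (between /a/ and /s/) fails the environment for rule 2, so it stays [f].
/s/ (between /f/ and /u/) fails the environment for rule 2, so it stays [s].
/u/ (word-final): rule 1 targets it, but not in an unstressed syllable → unchanged [u].

[pəʒəfˈsu]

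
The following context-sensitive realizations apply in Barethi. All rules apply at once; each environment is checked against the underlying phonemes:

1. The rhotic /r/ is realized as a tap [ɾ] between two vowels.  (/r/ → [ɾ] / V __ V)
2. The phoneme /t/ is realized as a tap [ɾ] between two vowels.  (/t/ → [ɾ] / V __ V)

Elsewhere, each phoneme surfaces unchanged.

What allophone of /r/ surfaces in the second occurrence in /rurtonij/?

[r]

/r/ (between /u/ and /t/) fails the environment for rule 1, so it stays [r].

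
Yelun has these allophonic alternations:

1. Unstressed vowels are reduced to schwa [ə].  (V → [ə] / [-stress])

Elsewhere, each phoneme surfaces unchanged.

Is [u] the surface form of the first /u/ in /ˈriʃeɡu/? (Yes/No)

/u/ (word-final): in an unstressed syllable, so rule 1 applies → [ə].
The actual realization is [ə], not [u].

No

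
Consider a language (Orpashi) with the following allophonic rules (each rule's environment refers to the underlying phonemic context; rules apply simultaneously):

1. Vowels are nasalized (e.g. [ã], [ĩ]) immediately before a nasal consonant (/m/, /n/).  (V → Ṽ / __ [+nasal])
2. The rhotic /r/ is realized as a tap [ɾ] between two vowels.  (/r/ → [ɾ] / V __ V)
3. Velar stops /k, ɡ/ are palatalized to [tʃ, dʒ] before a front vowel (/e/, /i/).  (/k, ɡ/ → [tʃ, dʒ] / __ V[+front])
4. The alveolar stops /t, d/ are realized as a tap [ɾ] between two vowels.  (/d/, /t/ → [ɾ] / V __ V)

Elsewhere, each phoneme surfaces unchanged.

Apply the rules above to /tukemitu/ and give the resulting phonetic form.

[tutʃẽmiɾu]

/t/ — word-initial; rule 4 does not apply here → [t].
/u/ — between /t/ and /k/; rule 1 does not apply here → [u].
/k/ (between /u/ and /e/) occurs before a front vowel → [tʃ] by rule 3.
/e/ (between /k/ and /m/) occurs before a nasal consonant → [ẽ] by rule 1.
/m/ stays [m].
/i/ (between /m/ and /t/) is in the target of rule 1 but the environment (before a nasal consonant) is not met → [i].
Rule 4 applies to /t/ (between /i/ and /u/: between two vowels) → [ɾ].
/u/ (word-final): rule 1 targets it, but not before a nasal consonant → unchanged [u].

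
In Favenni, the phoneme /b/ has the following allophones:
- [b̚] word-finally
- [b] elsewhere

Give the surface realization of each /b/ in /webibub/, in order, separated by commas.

Occurrence 1 (position 3): no conditioning environment matches → elsewhere allophone [b].
Occurrence 2 (position 5): no conditioning environment matches → elsewhere allophone [b].
Occurrence 3 (position 7): word-finally → [b̚].

[b], [b], [b̚]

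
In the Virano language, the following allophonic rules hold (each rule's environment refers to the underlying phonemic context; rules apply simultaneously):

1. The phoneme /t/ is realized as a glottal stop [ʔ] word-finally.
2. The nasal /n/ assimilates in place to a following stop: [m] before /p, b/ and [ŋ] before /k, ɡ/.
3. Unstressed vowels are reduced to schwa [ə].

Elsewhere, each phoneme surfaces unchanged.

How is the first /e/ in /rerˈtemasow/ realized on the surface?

[ə]

Rule 3 applies to /e/ (between /r/ and /r/: in an unstressed syllable) → [ə].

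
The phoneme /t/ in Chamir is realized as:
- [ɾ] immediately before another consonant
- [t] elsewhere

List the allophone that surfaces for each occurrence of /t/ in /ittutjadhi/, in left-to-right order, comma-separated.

Occurrence 1 (position 2): immediately before another consonant → [ɾ].
Occurrence 2 (position 3): no conditioning environment matches → elsewhere allophone [t].
Occurrence 3 (position 5): immediately before another consonant → [ɾ].

[ɾ], [t], [ɾ]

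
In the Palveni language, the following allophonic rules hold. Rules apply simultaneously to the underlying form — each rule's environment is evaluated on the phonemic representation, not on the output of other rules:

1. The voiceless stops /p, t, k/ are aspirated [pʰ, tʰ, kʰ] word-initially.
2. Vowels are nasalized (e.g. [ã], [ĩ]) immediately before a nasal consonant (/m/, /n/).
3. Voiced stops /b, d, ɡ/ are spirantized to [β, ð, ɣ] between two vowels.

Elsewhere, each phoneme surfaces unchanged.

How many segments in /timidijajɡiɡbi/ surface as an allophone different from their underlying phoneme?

3

Segments that undergo a rule: /t/ → [tʰ] (rule 1); /i/ → [ĩ] (rule 2); /d/ → [ð] (rule 3).
All other segments surface unchanged.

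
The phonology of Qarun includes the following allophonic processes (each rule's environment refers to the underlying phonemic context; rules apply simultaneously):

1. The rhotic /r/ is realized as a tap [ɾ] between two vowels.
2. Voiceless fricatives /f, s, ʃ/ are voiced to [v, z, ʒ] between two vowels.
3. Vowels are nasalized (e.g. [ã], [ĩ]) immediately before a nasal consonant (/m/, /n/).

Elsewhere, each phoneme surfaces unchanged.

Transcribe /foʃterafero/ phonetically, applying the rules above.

[foʃteɾaveɾo]

/f/ (word-initial): rule 2 targets it, but not between two vowels → unchanged [f].
/o/ — between /f/ and /ʃ/; rule 3 does not apply here → [o].
/ʃ/ — between /o/ and /t/; rule 2 does not apply here → [ʃ].
/t/ stays [t].
/e/ (between /t/ and /r/) is in the target of rule 3 but the environment (before a nasal consonant) is not met → [e].
/r/ — between /e/ and /a/, between two vowels — surfaces as [ɾ] (rule 1).
/a/ (between /r/ and /f/) fails the environment for rule 3, so it stays [a].
/f/ meets the environment for rule 2 (between two vowels) → [v].
/e/ — between /f/ and /r/; rule 3 does not apply here → [e].
/r/ (between /e/ and /o/): between two vowels, so rule 1 applies → [ɾ].
/o/ — word-final; rule 3 does not apply here → [o].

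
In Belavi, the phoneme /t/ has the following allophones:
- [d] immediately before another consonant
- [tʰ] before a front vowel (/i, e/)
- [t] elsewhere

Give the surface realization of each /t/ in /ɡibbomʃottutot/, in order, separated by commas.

Occurrence 1 (position 9): immediately before another consonant → [d].
Occurrence 2 (position 10): no conditioning environment matches → elsewhere allophone [t].
Occurrence 3 (position 12): no conditioning environment matches → elsewhere allophone [t].
Occurrence 4 (position 14): no conditioning environment matches → elsewhere allophone [t].

[d], [t], [t], [t]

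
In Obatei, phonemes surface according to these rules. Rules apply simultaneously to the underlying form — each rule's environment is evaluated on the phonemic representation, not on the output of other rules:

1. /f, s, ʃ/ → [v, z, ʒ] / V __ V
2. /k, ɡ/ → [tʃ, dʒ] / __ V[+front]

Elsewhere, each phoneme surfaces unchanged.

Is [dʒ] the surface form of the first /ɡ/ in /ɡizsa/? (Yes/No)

Rule 2 applies to /ɡ/ (word-initial: before a front vowel) → [dʒ].
The actual realization is [dʒ], which matches [dʒ].

Yes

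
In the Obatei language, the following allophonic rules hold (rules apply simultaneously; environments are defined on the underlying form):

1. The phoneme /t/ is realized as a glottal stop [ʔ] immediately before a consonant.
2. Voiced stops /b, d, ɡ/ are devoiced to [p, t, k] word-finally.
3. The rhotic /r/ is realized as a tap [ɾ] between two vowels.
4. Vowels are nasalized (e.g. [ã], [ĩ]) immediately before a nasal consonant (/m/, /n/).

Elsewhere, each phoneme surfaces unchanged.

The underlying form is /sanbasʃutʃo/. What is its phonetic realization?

/s/ stays [s].
Rule 4 applies to /a/ (between /s/ and /n/: before a nasal consonant) → [ã].
/n/ — not in any rule's target class → [n].
/b/ (between /n/ and /a/): rule 2 targets it, but not word-finally → unchanged [b].
/a/ (between /b/ and /s/): rule 4 targets it, but not before a nasal consonant → unchanged [a].
/s/ (between /a/ and /ʃ/) is unaffected → [s].
/ʃ/ stays [ʃ].
/u/ (between /ʃ/ and /t/) is in the target of rule 4 but the environment (before a nasal consonant) is not met → [u].
/t/ (between /u/ and /ʃ/) occurs immediately before a consonant → [ʔ] by rule 1.
/ʃ/ (between /t/ and /o/) is unaffected → [ʃ].
/o/ — word-final; rule 4 does not apply here → [o].

[sãnbasʃuʔʃo]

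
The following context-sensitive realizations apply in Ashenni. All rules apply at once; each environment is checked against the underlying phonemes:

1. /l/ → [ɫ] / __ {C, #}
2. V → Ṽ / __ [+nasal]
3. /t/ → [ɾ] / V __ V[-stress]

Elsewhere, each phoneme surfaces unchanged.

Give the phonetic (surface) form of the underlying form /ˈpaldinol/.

[ˈpaɫdĩnoɫ]

/p/ (word-initial) is unaffected → [p].
/a/ (between /p/ and /l/) is in the target of rule 2 but the environment (before a nasal consonant) is not met → [a].
/l/ (between /a/ and /d/): word-finally or immediately before a consonant, so rule 1 applies → [ɫ].
/d/ stays [d].
Rule 2 applies to /i/ (between /d/ and /n/: before a nasal consonant) → [ĩ].
/n/ (between /i/ and /o/) is unaffected → [n].
/o/ (between /n/ and /l/) is in the target of rule 2 but the environment (before a nasal consonant) is not met → [o].
/l/ (word-final) occurs word-finally or immediately before a consonant → [ɫ] by rule 1.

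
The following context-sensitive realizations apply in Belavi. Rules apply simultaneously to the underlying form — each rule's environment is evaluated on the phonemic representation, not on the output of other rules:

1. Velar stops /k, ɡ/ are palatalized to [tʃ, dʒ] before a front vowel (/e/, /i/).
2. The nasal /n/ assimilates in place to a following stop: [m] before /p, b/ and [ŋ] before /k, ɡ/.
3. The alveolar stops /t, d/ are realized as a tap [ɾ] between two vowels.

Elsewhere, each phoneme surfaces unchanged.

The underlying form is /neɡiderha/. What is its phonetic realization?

/n/ (word-initial): rule 2 targets it, but not before a labial or velar stop → unchanged [n].
Rule 1 applies to /ɡ/ (between /e/ and /i/: before a front vowel) → [dʒ].
/d/ (between /i/ and /e/) occurs between two vowels → [ɾ] by rule 3.

[nedʒiɾerha]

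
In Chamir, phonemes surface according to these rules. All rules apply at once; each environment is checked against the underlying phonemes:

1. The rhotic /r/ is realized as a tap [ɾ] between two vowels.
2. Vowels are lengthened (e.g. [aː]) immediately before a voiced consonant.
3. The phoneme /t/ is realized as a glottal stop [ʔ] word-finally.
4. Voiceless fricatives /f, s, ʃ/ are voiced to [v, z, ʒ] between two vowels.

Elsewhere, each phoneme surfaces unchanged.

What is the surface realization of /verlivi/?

/v/ (word-initial) is unaffected → [v].
/e/ (between /v/ and /r/): before a voiced consonant, so rule 2 applies → [eː].
/r/ (between /e/ and /l/): rule 1 targets it, but not between two vowels → unchanged [r].
/l/ (between /r/ and /i/) is unaffected → [l].
/i/ (between /l/ and /v/) occurs before a voiced consonant → [iː] by rule 2.
/v/ (between /i/ and /i/) is unaffected → [v].
/i/ — word-final; rule 2 does not apply here → [i].

[veːrliːvi]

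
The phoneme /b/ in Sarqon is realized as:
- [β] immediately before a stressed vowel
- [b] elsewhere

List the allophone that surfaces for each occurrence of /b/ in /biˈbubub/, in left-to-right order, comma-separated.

[b], [β], [b], [b]

Occurrence 1 (position 1): no conditioning environment matches → elsewhere allophone [b].
Occurrence 2 (position 3): immediately before a stressed vowel → [β].
Occurrence 3 (position 5): no conditioning environment matches → elsewhere allophone [b].
Occurrence 4 (position 7): no conditioning environment matches → elsewhere allophone [b].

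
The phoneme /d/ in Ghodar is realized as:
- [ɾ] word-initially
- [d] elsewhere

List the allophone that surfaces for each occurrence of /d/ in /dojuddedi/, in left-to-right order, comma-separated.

[ɾ], [d], [d], [d]

Occurrence 1 (position 1): word-initially → [ɾ].
Occurrence 2 (position 5): no conditioning environment matches → elsewhere allophone [d].
Occurrence 3 (position 6): no conditioning environment matches → elsewhere allophone [d].
Occurrence 4 (position 8): no conditioning environment matches → elsewhere allophone [d].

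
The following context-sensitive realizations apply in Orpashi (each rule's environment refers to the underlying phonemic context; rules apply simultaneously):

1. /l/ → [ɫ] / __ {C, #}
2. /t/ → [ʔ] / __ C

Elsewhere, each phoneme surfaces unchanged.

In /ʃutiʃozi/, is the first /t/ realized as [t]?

Yes

/t/ — between /u/ and /i/; rule 2 does not apply here → [t].
The actual realization is [t], which matches [t].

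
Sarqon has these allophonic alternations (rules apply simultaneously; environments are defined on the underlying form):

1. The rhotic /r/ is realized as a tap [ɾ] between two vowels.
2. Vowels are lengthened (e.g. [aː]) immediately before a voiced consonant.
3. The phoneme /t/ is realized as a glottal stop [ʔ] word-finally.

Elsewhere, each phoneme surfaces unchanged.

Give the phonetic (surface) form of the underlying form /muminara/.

[muːmiːnaːɾa]

/u/ (between /m/ and /m/): before a voiced consonant, so rule 2 applies → [uː].
/i/ (between /m/ and /n/): before a voiced consonant, so rule 2 applies → [iː].
/a/ — between /n/ and /r/, before a voiced consonant — surfaces as [aː] (rule 2).
Rule 1 applies to /r/ (between /a/ and /a/: between two vowels) → [ɾ].
/a/ (word-final) is in the target of rule 2 but the environment (before a voiced consonant) is not met → [a].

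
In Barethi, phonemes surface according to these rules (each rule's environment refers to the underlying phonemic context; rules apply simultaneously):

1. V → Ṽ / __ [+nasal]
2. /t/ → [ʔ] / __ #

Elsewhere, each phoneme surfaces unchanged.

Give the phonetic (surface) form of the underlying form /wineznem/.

/w/ — not in any rule's target class → [w].
/i/ — between /w/ and /n/, before a nasal consonant — surfaces as [ĩ] (rule 1).
/n/ — not in any rule's target class → [n].
/e/ (between /n/ and /z/): rule 1 targets it, but not before a nasal consonant → unchanged [e].
/z/ — not in any rule's target class → [z].
/n/ (between /z/ and /e/) is unaffected → [n].
/e/ — between /n/ and /m/, before a nasal consonant — surfaces as [ẽ] (rule 1).
/m/ stays [m].

[wĩneznẽm]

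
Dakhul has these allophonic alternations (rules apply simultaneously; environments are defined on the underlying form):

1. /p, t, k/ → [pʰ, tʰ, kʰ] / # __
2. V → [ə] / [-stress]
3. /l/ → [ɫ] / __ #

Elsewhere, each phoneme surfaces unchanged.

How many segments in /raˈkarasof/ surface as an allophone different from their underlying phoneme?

Segments that undergo a rule: /a/ → [ə] (rule 2); /a/ → [ə] (rule 2); /o/ → [ə] (rule 2).
All other segments surface unchanged.

3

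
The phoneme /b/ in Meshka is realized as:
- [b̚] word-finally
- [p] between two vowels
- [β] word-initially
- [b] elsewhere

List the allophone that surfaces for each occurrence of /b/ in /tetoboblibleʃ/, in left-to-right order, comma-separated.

Occurrence 1 (position 5): between two vowels → [p].
Occurrence 2 (position 7): no conditioning environment matches → elsewhere allophone [b].
Occurrence 3 (position 10): no conditioning environment matches → elsewhere allophone [b].

[p], [b], [b]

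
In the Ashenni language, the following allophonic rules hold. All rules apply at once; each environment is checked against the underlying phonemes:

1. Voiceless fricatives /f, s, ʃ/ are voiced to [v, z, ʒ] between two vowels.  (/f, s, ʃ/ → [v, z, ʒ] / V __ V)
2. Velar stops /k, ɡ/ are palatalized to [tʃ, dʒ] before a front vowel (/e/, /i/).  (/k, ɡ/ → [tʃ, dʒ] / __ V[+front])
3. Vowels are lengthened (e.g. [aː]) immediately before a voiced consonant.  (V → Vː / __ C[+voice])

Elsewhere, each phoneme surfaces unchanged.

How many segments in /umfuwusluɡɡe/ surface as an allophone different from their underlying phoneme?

Segments that undergo a rule: /u/ → [uː] (rule 3); /u/ → [uː] (rule 3); /u/ → [uː] (rule 3); /ɡ/ → [dʒ] (rule 2).
All other segments surface unchanged.

4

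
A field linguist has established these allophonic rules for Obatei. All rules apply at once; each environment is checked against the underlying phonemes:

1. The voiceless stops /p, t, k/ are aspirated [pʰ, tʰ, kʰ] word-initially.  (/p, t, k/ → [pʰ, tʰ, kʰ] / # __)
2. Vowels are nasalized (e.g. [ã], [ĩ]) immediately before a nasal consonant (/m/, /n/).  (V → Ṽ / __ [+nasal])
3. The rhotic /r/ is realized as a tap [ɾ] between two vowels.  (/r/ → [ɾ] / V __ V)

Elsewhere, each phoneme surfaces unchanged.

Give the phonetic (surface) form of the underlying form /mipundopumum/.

/m/ (word-initial): no rule targets it → [m].
/i/ (between /m/ and /p/) fails the environment for rule 2, so it stays [i].
/p/ (between /i/ and /u/) is in the target of rule 1 but the environment (word-initially) is not met → [p].
/u/ (between /p/ and /n/): before a nasal consonant, so rule 2 applies → [ũ].
/n/ (between /u/ and /d/) is unaffected → [n].
/d/ (between /n/ and /o/): no rule targets it → [d].
/o/ (between /d/ and /p/) is in the target of rule 2 but the environment (before a nasal consonant) is not met → [o].
/p/ (between /o/ and /u/) is in the target of rule 1 but the environment (word-initially) is not met → [p].
/u/ (between /p/ and /m/): before a nasal consonant, so rule 2 applies → [ũ].
/m/ — not in any rule's target class → [m].
/u/ (between /m/ and /m/) occurs before a nasal consonant → [ũ] by rule 2.
/m/ (word-final): no rule targets it → [m].

[mipũndopũmũm]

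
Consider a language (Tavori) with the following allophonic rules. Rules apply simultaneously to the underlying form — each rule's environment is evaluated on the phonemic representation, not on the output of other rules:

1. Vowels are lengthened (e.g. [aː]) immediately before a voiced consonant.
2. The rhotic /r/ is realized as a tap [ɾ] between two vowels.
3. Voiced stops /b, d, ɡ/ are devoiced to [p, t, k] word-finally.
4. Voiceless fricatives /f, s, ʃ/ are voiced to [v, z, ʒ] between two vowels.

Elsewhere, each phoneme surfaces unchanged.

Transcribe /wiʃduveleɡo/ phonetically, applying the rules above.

[wiʃduːveːleːɡo]

/w/ (word-initial): no rule targets it → [w].
/i/ (between /w/ and /ʃ/) is in the target of rule 1 but the environment (before a voiced consonant) is not met → [i].
/ʃ/ (between /i/ and /d/) is in the target of rule 4 but the environment (between two vowels) is not met → [ʃ].
/d/ — between /ʃ/ and /u/; rule 3 does not apply here → [d].
/u/ (between /d/ and /v/) occurs before a voiced consonant → [uː] by rule 1.
/v/ — not in any rule's target class → [v].
/e/ meets the environment for rule 1 (before a voiced consonant) → [eː].
/l/ (between /e/ and /e/) is unaffected → [l].
/e/ (between /l/ and /ɡ/): before a voiced consonant, so rule 1 applies → [eː].
/ɡ/ (between /e/ and /o/) fails the environment for rule 3, so it stays [ɡ].
/o/ (word-final) fails the environment for rule 1, so it stays [o].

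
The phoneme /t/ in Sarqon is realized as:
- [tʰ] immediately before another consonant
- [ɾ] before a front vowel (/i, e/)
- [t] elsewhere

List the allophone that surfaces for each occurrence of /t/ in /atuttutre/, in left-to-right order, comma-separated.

[t], [tʰ], [t], [tʰ]

Occurrence 1 (position 2): no conditioning environment matches → elsewhere allophone [t].
Occurrence 2 (position 4): immediately before another consonant → [tʰ].
Occurrence 3 (position 5): no conditioning environment matches → elsewhere allophone [t].
Occurrence 4 (position 7): immediately before another consonant → [tʰ].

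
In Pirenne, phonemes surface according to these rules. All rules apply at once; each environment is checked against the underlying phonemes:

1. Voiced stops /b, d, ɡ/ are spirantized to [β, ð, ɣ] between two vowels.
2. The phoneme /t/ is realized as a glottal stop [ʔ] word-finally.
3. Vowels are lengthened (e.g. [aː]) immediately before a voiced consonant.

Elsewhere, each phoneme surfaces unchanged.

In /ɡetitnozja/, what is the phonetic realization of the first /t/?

[t]

/t/ — between /e/ and /i/; rule 2 does not apply here → [t].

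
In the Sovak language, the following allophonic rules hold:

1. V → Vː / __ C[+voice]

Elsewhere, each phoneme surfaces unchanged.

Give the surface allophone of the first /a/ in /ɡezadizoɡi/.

/a/ — between /z/ and /d/, before a voiced consonant — surfaces as [aː] (rule 1).

[aː]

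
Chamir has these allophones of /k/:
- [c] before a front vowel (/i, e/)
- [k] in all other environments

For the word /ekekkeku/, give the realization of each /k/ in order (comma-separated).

[c], [k], [c], [k]

Occurrence 1 (position 2): before a front vowel → [c].
Occurrence 2 (position 4): no conditioning environment matches → elsewhere allophone [k].
Occurrence 3 (position 5): before a front vowel → [c].
Occurrence 4 (position 7): no conditioning environment matches → elsewhere allophone [k].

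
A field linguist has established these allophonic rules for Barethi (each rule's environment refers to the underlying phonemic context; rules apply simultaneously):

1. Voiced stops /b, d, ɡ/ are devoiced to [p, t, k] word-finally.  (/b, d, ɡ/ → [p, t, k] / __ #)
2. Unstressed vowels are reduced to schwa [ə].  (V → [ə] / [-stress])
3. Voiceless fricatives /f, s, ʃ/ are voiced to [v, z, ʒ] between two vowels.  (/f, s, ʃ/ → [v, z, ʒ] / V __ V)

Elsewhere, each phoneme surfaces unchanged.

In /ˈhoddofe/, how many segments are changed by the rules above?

Segments that undergo a rule: /o/ → [ə] (rule 2); /f/ → [v] (rule 3); /e/ → [ə] (rule 2).
All other segments surface unchanged.

3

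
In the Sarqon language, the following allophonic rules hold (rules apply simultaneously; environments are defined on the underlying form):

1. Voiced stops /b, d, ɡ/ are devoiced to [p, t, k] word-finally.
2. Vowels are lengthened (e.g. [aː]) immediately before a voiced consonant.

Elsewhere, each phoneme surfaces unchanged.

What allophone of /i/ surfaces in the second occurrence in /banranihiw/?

Rule 2 applies to /i/ (between /h/ and /w/: before a voiced consonant) → [iː].

[iː]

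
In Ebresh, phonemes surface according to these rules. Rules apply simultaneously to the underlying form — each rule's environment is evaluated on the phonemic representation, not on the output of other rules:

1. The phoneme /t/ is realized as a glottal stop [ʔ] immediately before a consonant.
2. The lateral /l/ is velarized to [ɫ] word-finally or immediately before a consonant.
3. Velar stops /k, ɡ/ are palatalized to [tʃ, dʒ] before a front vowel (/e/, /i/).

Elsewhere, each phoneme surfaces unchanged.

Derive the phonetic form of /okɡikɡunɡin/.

/k/ (between /o/ and /ɡ/): rule 3 targets it, but not before a front vowel → unchanged [k].
/ɡ/ meets the environment for rule 3 (before a front vowel) → [dʒ].
/k/ — between /i/ and /ɡ/; rule 3 does not apply here → [k].
/ɡ/ (between /k/ and /u/): rule 3 targets it, but not before a front vowel → unchanged [ɡ].
/ɡ/ (between /n/ and /i/): before a front vowel, so rule 3 applies → [dʒ].

[okdʒikɡundʒin]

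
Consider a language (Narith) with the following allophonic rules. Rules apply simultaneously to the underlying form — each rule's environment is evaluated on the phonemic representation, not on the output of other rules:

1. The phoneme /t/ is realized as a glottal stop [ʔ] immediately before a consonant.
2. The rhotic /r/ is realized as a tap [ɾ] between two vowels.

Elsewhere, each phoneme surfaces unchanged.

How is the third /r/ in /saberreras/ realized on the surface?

/r/ (between /e/ and /a/): between two vowels, so rule 2 applies → [ɾ].

[ɾ]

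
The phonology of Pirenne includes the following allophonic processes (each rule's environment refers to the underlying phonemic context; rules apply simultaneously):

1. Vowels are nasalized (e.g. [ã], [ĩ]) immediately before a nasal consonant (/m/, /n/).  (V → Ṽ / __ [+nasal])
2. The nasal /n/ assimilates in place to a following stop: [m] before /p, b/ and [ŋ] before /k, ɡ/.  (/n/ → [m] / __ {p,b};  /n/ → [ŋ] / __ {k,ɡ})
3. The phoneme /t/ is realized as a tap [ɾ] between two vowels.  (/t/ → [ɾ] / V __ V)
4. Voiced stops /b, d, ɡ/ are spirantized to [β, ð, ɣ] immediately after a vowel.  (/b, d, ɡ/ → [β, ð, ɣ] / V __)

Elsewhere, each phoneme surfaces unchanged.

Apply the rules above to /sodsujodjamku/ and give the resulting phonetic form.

[soðsujoðjãmku]

/o/ (between /s/ and /d/) fails the environment for rule 1, so it stays [o].
/d/ meets the environment for rule 4 (immediately after a vowel) → [ð].
/u/ (between /s/ and /j/) fails the environment for rule 1, so it stays [u].
/o/ (between /j/ and /d/) fails the environment for rule 1, so it stays [o].
/d/ (between /o/ and /j/) occurs immediately after a vowel → [ð] by rule 4.
/a/ — between /j/ and /m/, before a nasal consonant — surfaces as [ã] (rule 1).
/u/ — word-final; rule 1 does not apply here → [u].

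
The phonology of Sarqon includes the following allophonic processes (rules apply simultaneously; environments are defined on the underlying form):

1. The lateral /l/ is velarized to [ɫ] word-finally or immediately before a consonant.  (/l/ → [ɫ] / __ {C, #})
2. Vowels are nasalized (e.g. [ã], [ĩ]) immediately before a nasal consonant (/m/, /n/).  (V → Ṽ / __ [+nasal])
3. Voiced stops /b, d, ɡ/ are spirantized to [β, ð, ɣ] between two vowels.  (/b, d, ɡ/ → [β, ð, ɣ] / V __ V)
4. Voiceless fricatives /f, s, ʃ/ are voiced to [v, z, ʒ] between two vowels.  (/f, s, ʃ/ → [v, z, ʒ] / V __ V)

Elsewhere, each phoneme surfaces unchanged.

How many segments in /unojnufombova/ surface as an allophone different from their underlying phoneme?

Segments that undergo a rule: /u/ → [ũ] (rule 2); /f/ → [v] (rule 4); /o/ → [õ] (rule 2).
All other segments surface unchanged.

3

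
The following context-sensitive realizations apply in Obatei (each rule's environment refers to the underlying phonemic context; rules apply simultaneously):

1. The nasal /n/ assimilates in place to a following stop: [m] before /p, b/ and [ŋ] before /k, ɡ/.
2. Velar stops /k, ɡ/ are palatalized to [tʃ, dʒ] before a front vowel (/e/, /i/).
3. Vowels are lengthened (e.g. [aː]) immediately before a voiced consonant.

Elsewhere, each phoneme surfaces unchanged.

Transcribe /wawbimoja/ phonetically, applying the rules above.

[waːwbiːmoːja]

/w/ — not in any rule's target class → [w].
/a/ meets the environment for rule 3 (before a voiced consonant) → [aː].
/w/ (between /a/ and /b/): no rule targets it → [w].
/b/ (between /w/ and /i/) is unaffected → [b].
/i/ meets the environment for rule 3 (before a voiced consonant) → [iː].
/m/ (between /i/ and /o/): no rule targets it → [m].
/o/ meets the environment for rule 3 (before a voiced consonant) → [oː].
/j/ (between /o/ and /a/): no rule targets it → [j].
/a/ (word-final) is in the target of rule 3 but the environment (before a voiced consonant) is not met → [a].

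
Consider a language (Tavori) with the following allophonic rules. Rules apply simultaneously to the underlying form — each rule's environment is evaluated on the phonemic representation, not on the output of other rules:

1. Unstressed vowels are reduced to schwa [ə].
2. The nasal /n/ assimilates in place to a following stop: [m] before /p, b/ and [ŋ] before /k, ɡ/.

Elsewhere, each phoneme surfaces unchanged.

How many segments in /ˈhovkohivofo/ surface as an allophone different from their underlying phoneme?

4

Segments that undergo a rule: /o/ → [ə] (rule 1); /i/ → [ə] (rule 1); /o/ → [ə] (rule 1); /o/ → [ə] (rule 1).
All other segments surface unchanged.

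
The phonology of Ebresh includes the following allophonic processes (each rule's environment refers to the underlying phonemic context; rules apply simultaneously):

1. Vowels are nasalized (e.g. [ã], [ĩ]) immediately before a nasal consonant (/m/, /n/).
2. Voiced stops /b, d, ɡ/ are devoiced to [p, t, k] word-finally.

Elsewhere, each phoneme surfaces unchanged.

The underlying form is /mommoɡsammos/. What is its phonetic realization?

[mõmmoɡsãmmos]

/m/ stays [m].
/o/ meets the environment for rule 1 (before a nasal consonant) → [õ].
/m/ (between /o/ and /m/) is unaffected → [m].
/m/ (between /m/ and /o/) is unaffected → [m].
/o/ — between /m/ and /ɡ/; rule 1 does not apply here → [o].
/ɡ/ (between /o/ and /s/) fails the environment for rule 2, so it stays [ɡ].
/s/ (between /ɡ/ and /a/): no rule targets it → [s].
/a/ (between /s/ and /m/): before a nasal consonant, so rule 1 applies → [ã].
/m/ (between /a/ and /m/) is unaffected → [m].
/m/ (between /m/ and /o/): no rule targets it → [m].
/o/ (between /m/ and /s/): rule 1 targets it, but not before a nasal consonant → unchanged [o].
/s/ — not in any rule's target class → [s].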